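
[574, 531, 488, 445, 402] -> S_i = 574 + -43*i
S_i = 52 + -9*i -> [52, 43, 34, 25, 16]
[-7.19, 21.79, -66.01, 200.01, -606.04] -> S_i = -7.19*(-3.03)^i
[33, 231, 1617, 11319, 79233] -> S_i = 33*7^i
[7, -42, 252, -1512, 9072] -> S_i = 7*-6^i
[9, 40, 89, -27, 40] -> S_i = Random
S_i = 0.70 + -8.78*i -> [0.7, -8.08, -16.86, -25.64, -34.42]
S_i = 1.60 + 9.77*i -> [1.6, 11.37, 21.14, 30.91, 40.68]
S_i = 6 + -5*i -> [6, 1, -4, -9, -14]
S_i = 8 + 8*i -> [8, 16, 24, 32, 40]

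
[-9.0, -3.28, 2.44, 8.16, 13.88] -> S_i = -9.00 + 5.72*i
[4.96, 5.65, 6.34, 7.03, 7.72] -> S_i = 4.96 + 0.69*i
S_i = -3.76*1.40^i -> [-3.76, -5.26, -7.37, -10.32, -14.44]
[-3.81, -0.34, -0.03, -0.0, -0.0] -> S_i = -3.81*0.09^i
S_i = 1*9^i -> [1, 9, 81, 729, 6561]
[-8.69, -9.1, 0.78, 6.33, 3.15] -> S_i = Random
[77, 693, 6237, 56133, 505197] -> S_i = 77*9^i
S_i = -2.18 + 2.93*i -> [-2.18, 0.75, 3.68, 6.61, 9.54]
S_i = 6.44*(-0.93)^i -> [6.44, -5.99, 5.57, -5.18, 4.82]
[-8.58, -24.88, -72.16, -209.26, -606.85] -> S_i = -8.58*2.90^i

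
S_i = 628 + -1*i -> [628, 627, 626, 625, 624]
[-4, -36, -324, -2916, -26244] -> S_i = -4*9^i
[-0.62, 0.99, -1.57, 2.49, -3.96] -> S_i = -0.62*(-1.59)^i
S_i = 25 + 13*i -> [25, 38, 51, 64, 77]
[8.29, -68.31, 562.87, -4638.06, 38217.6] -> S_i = 8.29*(-8.24)^i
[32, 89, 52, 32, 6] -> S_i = Random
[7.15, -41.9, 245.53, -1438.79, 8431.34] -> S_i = 7.15*(-5.86)^i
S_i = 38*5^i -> [38, 190, 950, 4750, 23750]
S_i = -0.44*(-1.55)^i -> [-0.44, 0.68, -1.06, 1.64, -2.54]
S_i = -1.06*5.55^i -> [-1.06, -5.88, -32.65, -181.21, -1005.72]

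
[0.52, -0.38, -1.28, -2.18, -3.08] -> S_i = 0.52 + -0.90*i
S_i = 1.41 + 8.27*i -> [1.41, 9.68, 17.95, 26.22, 34.49]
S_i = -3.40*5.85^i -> [-3.4, -19.89, -116.36, -680.69, -3982.01]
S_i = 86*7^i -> [86, 602, 4214, 29498, 206486]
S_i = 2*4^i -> [2, 8, 32, 128, 512]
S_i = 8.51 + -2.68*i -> [8.51, 5.83, 3.15, 0.47, -2.21]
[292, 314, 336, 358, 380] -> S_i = 292 + 22*i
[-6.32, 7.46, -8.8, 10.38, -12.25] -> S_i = -6.32*(-1.18)^i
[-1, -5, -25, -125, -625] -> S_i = -1*5^i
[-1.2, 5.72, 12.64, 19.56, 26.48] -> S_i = -1.20 + 6.92*i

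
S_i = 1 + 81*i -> [1, 82, 163, 244, 325]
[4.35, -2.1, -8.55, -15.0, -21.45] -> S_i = 4.35 + -6.45*i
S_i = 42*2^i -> [42, 84, 168, 336, 672]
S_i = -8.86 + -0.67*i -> [-8.86, -9.53, -10.2, -10.87, -11.54]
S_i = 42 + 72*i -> [42, 114, 186, 258, 330]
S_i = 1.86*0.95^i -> [1.86, 1.77, 1.68, 1.59, 1.51]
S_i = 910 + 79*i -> [910, 989, 1068, 1147, 1226]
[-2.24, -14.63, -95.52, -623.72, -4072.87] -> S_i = -2.24*6.53^i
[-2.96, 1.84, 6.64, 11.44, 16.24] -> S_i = -2.96 + 4.80*i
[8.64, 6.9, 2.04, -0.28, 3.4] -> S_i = Random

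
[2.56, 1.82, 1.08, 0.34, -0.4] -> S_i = 2.56 + -0.74*i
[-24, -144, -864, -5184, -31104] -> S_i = -24*6^i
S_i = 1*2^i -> [1, 2, 4, 8, 16]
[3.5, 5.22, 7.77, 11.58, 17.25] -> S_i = 3.50*1.49^i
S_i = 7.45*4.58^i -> [7.45, 34.12, 156.27, 715.74, 3278.07]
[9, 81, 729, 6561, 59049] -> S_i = 9*9^i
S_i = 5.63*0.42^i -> [5.63, 2.36, 0.99, 0.42, 0.18]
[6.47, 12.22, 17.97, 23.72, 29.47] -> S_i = 6.47 + 5.75*i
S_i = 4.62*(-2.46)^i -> [4.62, -11.37, 27.96, -68.78, 169.19]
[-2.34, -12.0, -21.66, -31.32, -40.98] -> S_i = -2.34 + -9.66*i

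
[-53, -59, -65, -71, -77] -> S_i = -53 + -6*i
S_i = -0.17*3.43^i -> [-0.17, -0.58, -2.0, -6.86, -23.53]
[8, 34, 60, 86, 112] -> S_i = 8 + 26*i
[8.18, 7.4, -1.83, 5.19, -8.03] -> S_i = Random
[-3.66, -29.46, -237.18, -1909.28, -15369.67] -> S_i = -3.66*8.05^i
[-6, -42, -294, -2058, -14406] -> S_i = -6*7^i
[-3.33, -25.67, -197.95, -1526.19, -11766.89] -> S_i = -3.33*7.71^i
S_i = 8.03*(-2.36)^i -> [8.03, -18.95, 44.72, -105.55, 249.09]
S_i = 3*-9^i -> [3, -27, 243, -2187, 19683]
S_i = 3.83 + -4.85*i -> [3.83, -1.02, -5.87, -10.72, -15.57]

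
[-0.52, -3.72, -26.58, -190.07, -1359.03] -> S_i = -0.52*7.15^i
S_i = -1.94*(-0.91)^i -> [-1.94, 1.77, -1.61, 1.46, -1.33]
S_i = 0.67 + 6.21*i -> [0.67, 6.88, 13.09, 19.3, 25.51]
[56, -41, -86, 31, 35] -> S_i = Random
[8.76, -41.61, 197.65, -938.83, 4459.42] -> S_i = 8.76*(-4.75)^i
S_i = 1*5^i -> [1, 5, 25, 125, 625]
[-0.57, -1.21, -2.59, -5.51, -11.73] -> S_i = -0.57*2.13^i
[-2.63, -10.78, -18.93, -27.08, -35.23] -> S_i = -2.63 + -8.15*i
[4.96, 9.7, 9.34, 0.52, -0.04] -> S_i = Random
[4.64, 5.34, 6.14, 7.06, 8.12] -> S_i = 4.64*1.15^i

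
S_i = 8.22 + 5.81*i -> [8.22, 14.03, 19.84, 25.65, 31.46]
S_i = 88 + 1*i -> [88, 89, 90, 91, 92]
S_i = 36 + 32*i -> [36, 68, 100, 132, 164]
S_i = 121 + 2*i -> [121, 123, 125, 127, 129]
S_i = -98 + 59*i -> [-98, -39, 20, 79, 138]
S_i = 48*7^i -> [48, 336, 2352, 16464, 115248]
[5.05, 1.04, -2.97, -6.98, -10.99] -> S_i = 5.05 + -4.01*i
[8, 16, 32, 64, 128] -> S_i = 8*2^i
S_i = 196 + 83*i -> [196, 279, 362, 445, 528]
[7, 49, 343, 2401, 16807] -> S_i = 7*7^i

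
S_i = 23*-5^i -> [23, -115, 575, -2875, 14375]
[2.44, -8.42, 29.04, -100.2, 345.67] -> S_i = 2.44*(-3.45)^i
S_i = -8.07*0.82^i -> [-8.07, -6.62, -5.43, -4.45, -3.65]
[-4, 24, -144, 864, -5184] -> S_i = -4*-6^i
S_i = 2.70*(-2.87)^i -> [2.7, -7.75, 22.24, -63.83, 183.19]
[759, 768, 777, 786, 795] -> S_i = 759 + 9*i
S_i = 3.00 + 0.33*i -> [3.0, 3.33, 3.66, 3.99, 4.32]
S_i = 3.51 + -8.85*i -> [3.51, -5.34, -14.19, -23.04, -31.89]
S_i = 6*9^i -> [6, 54, 486, 4374, 39366]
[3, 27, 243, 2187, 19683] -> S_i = 3*9^i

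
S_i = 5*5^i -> [5, 25, 125, 625, 3125]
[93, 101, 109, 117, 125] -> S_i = 93 + 8*i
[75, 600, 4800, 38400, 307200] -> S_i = 75*8^i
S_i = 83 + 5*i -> [83, 88, 93, 98, 103]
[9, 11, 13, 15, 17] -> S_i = 9 + 2*i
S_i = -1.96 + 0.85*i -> [-1.96, -1.11, -0.26, 0.59, 1.44]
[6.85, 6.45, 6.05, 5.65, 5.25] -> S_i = 6.85 + -0.40*i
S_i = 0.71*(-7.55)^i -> [0.71, -5.36, 40.47, -305.56, 2306.99]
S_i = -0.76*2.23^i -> [-0.76, -1.69, -3.78, -8.43, -18.79]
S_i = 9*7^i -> [9, 63, 441, 3087, 21609]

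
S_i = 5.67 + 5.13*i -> [5.67, 10.8, 15.93, 21.06, 26.19]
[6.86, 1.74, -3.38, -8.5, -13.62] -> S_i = 6.86 + -5.12*i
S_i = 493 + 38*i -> [493, 531, 569, 607, 645]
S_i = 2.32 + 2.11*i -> [2.32, 4.43, 6.54, 8.65, 10.76]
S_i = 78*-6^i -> [78, -468, 2808, -16848, 101088]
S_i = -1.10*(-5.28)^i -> [-1.1, 5.81, -30.67, 161.92, -854.93]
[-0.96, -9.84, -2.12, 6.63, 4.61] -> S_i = Random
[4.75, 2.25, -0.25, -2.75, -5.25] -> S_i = 4.75 + -2.50*i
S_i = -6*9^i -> [-6, -54, -486, -4374, -39366]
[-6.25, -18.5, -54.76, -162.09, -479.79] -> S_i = -6.25*2.96^i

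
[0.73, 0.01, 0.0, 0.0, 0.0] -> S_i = 0.73*0.02^i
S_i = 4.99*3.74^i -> [4.99, 18.66, 69.8, 261.04, 976.31]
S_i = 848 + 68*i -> [848, 916, 984, 1052, 1120]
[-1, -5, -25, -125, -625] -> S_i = -1*5^i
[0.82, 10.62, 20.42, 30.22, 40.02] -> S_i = 0.82 + 9.80*i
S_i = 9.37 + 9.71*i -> [9.37, 19.08, 28.79, 38.5, 48.21]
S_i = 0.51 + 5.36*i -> [0.51, 5.87, 11.23, 16.59, 21.95]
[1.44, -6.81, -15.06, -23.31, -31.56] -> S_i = 1.44 + -8.25*i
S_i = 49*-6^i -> [49, -294, 1764, -10584, 63504]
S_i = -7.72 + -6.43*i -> [-7.72, -14.15, -20.58, -27.01, -33.44]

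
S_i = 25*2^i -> [25, 50, 100, 200, 400]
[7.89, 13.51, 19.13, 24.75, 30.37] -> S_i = 7.89 + 5.62*i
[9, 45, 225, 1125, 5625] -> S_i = 9*5^i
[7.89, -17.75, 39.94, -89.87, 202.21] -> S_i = 7.89*(-2.25)^i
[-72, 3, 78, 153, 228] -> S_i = -72 + 75*i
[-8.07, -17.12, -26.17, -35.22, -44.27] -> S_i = -8.07 + -9.05*i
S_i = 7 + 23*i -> [7, 30, 53, 76, 99]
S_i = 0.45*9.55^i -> [0.45, 4.3, 41.04, 391.94, 3743.05]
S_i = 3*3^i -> [3, 9, 27, 81, 243]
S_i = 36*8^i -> [36, 288, 2304, 18432, 147456]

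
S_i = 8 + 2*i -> [8, 10, 12, 14, 16]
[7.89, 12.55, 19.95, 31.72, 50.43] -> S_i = 7.89*1.59^i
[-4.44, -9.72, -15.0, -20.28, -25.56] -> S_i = -4.44 + -5.28*i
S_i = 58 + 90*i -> [58, 148, 238, 328, 418]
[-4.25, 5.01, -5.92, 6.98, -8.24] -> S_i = -4.25*(-1.18)^i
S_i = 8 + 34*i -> [8, 42, 76, 110, 144]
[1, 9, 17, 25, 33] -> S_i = 1 + 8*i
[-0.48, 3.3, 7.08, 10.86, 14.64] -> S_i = -0.48 + 3.78*i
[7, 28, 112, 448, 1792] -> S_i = 7*4^i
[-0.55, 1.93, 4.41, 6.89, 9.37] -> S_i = -0.55 + 2.48*i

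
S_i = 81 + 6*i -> [81, 87, 93, 99, 105]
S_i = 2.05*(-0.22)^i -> [2.05, -0.45, 0.1, -0.02, 0.0]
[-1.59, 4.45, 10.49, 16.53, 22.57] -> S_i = -1.59 + 6.04*i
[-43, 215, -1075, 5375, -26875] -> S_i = -43*-5^i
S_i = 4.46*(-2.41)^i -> [4.46, -10.75, 25.9, -62.43, 150.45]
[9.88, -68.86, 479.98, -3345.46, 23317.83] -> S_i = 9.88*(-6.97)^i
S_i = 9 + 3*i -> [9, 12, 15, 18, 21]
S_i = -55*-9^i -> [-55, 495, -4455, 40095, -360855]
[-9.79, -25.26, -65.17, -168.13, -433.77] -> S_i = -9.79*2.58^i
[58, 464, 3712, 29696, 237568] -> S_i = 58*8^i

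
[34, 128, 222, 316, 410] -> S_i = 34 + 94*i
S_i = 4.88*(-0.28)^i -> [4.88, -1.37, 0.38, -0.11, 0.03]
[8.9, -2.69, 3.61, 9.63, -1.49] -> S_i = Random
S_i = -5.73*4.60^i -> [-5.73, -26.36, -121.25, -557.74, -2565.58]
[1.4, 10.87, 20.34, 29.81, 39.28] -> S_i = 1.40 + 9.47*i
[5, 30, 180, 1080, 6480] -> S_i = 5*6^i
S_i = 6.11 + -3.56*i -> [6.11, 2.55, -1.01, -4.57, -8.13]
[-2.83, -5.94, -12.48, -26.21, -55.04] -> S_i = -2.83*2.10^i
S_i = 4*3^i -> [4, 12, 36, 108, 324]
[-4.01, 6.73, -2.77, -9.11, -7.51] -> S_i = Random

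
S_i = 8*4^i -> [8, 32, 128, 512, 2048]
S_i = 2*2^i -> [2, 4, 8, 16, 32]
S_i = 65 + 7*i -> [65, 72, 79, 86, 93]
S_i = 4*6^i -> [4, 24, 144, 864, 5184]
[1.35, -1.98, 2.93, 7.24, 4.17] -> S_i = Random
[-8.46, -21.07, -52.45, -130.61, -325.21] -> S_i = -8.46*2.49^i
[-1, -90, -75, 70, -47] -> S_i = Random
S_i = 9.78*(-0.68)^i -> [9.78, -6.65, 4.52, -3.08, 2.09]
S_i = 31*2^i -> [31, 62, 124, 248, 496]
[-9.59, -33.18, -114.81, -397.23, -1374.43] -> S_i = -9.59*3.46^i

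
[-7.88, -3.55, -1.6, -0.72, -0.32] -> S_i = -7.88*0.45^i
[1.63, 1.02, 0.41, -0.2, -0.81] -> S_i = 1.63 + -0.61*i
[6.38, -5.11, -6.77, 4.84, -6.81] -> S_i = Random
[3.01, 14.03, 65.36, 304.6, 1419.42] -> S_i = 3.01*4.66^i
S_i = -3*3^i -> [-3, -9, -27, -81, -243]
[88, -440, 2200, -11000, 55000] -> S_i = 88*-5^i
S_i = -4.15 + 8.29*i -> [-4.15, 4.14, 12.43, 20.72, 29.01]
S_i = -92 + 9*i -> [-92, -83, -74, -65, -56]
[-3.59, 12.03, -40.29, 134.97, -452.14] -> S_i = -3.59*(-3.35)^i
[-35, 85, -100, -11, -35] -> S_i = Random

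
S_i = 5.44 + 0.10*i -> [5.44, 5.54, 5.64, 5.74, 5.84]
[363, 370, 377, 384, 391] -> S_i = 363 + 7*i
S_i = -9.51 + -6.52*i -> [-9.51, -16.03, -22.55, -29.07, -35.59]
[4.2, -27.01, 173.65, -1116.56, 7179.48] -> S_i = 4.20*(-6.43)^i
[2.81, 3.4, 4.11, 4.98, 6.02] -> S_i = 2.81*1.21^i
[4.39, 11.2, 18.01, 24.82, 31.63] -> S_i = 4.39 + 6.81*i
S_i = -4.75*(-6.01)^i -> [-4.75, 28.55, -171.57, 1031.14, -6197.14]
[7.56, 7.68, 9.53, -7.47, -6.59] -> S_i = Random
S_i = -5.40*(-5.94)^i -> [-5.4, 32.08, -190.53, 1131.76, -6722.64]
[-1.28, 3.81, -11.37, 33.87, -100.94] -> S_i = -1.28*(-2.98)^i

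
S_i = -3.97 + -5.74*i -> [-3.97, -9.71, -15.45, -21.19, -26.93]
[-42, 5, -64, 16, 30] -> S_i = Random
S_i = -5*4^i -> [-5, -20, -80, -320, -1280]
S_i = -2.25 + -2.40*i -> [-2.25, -4.65, -7.05, -9.45, -11.85]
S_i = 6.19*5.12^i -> [6.19, 31.69, 162.27, 830.81, 4253.74]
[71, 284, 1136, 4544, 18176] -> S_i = 71*4^i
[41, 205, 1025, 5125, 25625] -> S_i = 41*5^i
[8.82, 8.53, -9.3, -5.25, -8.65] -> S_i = Random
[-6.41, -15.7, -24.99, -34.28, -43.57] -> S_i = -6.41 + -9.29*i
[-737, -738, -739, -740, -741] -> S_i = -737 + -1*i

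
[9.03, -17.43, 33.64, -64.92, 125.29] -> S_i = 9.03*(-1.93)^i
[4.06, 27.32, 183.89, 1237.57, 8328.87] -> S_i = 4.06*6.73^i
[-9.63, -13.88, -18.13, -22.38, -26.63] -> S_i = -9.63 + -4.25*i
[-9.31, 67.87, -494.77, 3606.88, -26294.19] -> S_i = -9.31*(-7.29)^i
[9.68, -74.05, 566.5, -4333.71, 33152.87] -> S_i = 9.68*(-7.65)^i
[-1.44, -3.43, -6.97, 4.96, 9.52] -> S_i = Random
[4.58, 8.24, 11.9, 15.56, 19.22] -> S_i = 4.58 + 3.66*i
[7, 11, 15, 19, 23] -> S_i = 7 + 4*i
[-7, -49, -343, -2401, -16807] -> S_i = -7*7^i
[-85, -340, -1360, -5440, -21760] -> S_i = -85*4^i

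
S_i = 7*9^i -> [7, 63, 567, 5103, 45927]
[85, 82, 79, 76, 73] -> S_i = 85 + -3*i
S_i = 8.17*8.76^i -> [8.17, 71.57, 626.95, 5492.05, 48110.35]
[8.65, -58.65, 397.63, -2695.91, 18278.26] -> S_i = 8.65*(-6.78)^i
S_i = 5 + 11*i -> [5, 16, 27, 38, 49]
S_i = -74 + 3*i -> [-74, -71, -68, -65, -62]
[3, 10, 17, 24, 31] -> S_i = 3 + 7*i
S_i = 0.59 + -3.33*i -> [0.59, -2.74, -6.07, -9.4, -12.73]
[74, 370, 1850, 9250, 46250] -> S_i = 74*5^i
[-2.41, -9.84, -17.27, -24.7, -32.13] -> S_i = -2.41 + -7.43*i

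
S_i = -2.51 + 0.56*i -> [-2.51, -1.95, -1.39, -0.83, -0.27]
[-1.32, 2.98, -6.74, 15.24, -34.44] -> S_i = -1.32*(-2.26)^i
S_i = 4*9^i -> [4, 36, 324, 2916, 26244]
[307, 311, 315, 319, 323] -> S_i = 307 + 4*i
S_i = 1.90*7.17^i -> [1.9, 13.62, 97.68, 700.34, 5021.46]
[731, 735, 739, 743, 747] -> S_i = 731 + 4*i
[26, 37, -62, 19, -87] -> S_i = Random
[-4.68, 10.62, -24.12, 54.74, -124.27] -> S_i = -4.68*(-2.27)^i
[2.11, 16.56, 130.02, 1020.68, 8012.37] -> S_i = 2.11*7.85^i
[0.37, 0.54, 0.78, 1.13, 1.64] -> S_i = 0.37*1.45^i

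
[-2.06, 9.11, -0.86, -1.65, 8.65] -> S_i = Random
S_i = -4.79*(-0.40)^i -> [-4.79, 1.92, -0.77, 0.31, -0.12]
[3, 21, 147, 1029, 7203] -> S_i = 3*7^i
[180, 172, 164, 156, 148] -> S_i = 180 + -8*i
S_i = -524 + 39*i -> [-524, -485, -446, -407, -368]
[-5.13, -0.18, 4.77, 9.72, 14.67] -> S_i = -5.13 + 4.95*i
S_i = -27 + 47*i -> [-27, 20, 67, 114, 161]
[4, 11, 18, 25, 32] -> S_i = 4 + 7*i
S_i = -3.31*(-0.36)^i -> [-3.31, 1.19, -0.43, 0.15, -0.06]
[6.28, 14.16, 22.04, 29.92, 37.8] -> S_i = 6.28 + 7.88*i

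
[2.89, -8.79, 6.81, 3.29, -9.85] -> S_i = Random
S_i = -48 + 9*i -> [-48, -39, -30, -21, -12]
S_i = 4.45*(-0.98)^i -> [4.45, -4.36, 4.27, -4.19, 4.1]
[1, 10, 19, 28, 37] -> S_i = 1 + 9*i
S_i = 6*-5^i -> [6, -30, 150, -750, 3750]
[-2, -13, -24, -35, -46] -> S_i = -2 + -11*i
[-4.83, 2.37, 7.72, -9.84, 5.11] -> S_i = Random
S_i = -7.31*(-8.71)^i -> [-7.31, 63.67, -554.57, 4830.27, -42071.69]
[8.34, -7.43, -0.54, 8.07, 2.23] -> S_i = Random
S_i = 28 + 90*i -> [28, 118, 208, 298, 388]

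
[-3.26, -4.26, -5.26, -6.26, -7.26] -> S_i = -3.26 + -1.00*i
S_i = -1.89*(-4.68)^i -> [-1.89, 8.85, -41.4, 193.73, -906.66]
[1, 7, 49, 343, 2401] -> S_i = 1*7^i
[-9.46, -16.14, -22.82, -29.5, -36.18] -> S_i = -9.46 + -6.68*i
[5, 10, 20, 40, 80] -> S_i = 5*2^i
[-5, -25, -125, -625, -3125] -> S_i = -5*5^i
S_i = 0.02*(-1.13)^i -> [0.02, -0.02, 0.03, -0.03, 0.03]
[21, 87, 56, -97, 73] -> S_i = Random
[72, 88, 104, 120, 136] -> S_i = 72 + 16*i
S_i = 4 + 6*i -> [4, 10, 16, 22, 28]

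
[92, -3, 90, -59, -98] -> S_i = Random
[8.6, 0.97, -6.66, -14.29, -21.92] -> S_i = 8.60 + -7.63*i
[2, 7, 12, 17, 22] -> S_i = 2 + 5*i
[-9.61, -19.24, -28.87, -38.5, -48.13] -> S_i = -9.61 + -9.63*i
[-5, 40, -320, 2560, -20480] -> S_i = -5*-8^i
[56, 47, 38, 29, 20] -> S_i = 56 + -9*i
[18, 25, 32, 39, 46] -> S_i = 18 + 7*i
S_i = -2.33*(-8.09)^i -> [-2.33, 18.85, -152.49, 1233.68, -9980.45]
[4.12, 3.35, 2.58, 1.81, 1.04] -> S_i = 4.12 + -0.77*i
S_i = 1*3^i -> [1, 3, 9, 27, 81]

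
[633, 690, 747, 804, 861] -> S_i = 633 + 57*i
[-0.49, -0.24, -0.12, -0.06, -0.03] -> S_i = -0.49*0.50^i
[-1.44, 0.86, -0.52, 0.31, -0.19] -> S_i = -1.44*(-0.60)^i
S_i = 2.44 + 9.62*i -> [2.44, 12.06, 21.68, 31.3, 40.92]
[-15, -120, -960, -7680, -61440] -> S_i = -15*8^i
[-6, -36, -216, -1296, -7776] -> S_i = -6*6^i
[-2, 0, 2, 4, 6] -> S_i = -2 + 2*i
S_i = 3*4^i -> [3, 12, 48, 192, 768]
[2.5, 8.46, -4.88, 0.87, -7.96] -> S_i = Random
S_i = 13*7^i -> [13, 91, 637, 4459, 31213]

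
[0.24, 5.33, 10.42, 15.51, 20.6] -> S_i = 0.24 + 5.09*i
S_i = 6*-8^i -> [6, -48, 384, -3072, 24576]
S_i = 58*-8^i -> [58, -464, 3712, -29696, 237568]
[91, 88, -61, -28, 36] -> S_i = Random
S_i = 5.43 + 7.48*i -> [5.43, 12.91, 20.39, 27.87, 35.35]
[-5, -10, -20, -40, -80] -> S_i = -5*2^i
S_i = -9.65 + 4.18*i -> [-9.65, -5.47, -1.29, 2.89, 7.07]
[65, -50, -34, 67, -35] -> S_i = Random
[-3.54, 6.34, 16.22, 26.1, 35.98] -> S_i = -3.54 + 9.88*i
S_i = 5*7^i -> [5, 35, 245, 1715, 12005]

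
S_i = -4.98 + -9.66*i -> [-4.98, -14.64, -24.3, -33.96, -43.62]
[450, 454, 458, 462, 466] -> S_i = 450 + 4*i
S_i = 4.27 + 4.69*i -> [4.27, 8.96, 13.65, 18.34, 23.03]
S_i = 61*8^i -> [61, 488, 3904, 31232, 249856]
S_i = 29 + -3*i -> [29, 26, 23, 20, 17]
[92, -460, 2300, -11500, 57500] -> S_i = 92*-5^i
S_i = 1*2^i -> [1, 2, 4, 8, 16]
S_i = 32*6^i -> [32, 192, 1152, 6912, 41472]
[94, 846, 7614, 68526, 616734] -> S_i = 94*9^i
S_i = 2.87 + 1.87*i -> [2.87, 4.74, 6.61, 8.48, 10.35]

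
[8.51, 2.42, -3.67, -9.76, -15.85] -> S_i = 8.51 + -6.09*i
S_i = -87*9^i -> [-87, -783, -7047, -63423, -570807]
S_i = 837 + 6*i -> [837, 843, 849, 855, 861]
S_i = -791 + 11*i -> [-791, -780, -769, -758, -747]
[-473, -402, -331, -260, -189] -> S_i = -473 + 71*i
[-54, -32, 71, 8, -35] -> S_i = Random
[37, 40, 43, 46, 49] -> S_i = 37 + 3*i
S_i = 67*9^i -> [67, 603, 5427, 48843, 439587]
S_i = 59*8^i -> [59, 472, 3776, 30208, 241664]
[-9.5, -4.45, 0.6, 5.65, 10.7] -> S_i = -9.50 + 5.05*i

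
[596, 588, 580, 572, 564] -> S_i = 596 + -8*i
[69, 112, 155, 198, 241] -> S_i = 69 + 43*i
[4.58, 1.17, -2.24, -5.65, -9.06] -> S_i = 4.58 + -3.41*i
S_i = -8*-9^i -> [-8, 72, -648, 5832, -52488]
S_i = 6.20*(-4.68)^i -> [6.2, -29.02, 135.79, -635.52, 2974.23]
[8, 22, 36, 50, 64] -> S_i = 8 + 14*i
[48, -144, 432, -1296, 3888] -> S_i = 48*-3^i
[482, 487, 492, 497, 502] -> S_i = 482 + 5*i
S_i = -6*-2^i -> [-6, 12, -24, 48, -96]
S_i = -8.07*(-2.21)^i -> [-8.07, 17.83, -39.41, 87.11, -192.51]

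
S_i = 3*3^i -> [3, 9, 27, 81, 243]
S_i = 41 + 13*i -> [41, 54, 67, 80, 93]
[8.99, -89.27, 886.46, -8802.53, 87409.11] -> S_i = 8.99*(-9.93)^i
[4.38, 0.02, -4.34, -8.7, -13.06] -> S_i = 4.38 + -4.36*i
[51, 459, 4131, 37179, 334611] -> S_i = 51*9^i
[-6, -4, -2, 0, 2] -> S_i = -6 + 2*i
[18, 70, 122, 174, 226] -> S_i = 18 + 52*i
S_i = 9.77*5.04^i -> [9.77, 49.24, 248.17, 1250.8, 6304.01]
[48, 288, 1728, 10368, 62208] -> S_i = 48*6^i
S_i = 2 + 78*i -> [2, 80, 158, 236, 314]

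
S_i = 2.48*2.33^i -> [2.48, 5.78, 13.46, 31.37, 73.09]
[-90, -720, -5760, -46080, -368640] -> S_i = -90*8^i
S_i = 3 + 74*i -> [3, 77, 151, 225, 299]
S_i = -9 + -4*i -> [-9, -13, -17, -21, -25]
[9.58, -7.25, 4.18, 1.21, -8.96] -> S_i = Random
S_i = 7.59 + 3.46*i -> [7.59, 11.05, 14.51, 17.97, 21.43]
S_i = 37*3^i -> [37, 111, 333, 999, 2997]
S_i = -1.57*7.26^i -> [-1.57, -11.4, -82.75, -600.77, -4361.6]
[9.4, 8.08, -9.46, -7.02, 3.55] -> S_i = Random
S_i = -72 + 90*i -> [-72, 18, 108, 198, 288]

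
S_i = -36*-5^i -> [-36, 180, -900, 4500, -22500]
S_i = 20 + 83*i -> [20, 103, 186, 269, 352]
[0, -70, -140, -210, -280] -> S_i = 0 + -70*i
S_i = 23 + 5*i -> [23, 28, 33, 38, 43]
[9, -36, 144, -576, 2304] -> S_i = 9*-4^i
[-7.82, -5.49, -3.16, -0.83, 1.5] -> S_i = -7.82 + 2.33*i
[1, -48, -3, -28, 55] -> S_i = Random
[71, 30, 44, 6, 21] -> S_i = Random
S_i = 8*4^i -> [8, 32, 128, 512, 2048]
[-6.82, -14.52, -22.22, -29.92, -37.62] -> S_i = -6.82 + -7.70*i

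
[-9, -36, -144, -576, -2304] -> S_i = -9*4^i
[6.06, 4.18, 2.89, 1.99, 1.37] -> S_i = 6.06*0.69^i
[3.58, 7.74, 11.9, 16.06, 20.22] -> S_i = 3.58 + 4.16*i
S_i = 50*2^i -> [50, 100, 200, 400, 800]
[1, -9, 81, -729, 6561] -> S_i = 1*-9^i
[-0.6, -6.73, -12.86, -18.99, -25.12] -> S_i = -0.60 + -6.13*i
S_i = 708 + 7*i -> [708, 715, 722, 729, 736]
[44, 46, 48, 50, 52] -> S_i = 44 + 2*i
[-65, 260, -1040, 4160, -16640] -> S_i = -65*-4^i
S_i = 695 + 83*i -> [695, 778, 861, 944, 1027]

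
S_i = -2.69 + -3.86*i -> [-2.69, -6.55, -10.41, -14.27, -18.13]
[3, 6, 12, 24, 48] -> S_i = 3*2^i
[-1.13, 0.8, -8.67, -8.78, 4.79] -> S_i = Random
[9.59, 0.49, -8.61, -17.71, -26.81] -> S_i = 9.59 + -9.10*i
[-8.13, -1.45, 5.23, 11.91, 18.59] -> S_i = -8.13 + 6.68*i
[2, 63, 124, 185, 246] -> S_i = 2 + 61*i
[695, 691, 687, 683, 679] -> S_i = 695 + -4*i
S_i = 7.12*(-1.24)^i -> [7.12, -8.83, 10.95, -13.58, 16.83]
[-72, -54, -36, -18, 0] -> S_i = -72 + 18*i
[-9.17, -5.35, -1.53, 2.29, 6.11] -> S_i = -9.17 + 3.82*i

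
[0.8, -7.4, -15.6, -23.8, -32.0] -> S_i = 0.80 + -8.20*i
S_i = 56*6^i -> [56, 336, 2016, 12096, 72576]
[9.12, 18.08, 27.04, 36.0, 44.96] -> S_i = 9.12 + 8.96*i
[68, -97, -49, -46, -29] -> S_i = Random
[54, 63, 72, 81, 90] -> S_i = 54 + 9*i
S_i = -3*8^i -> [-3, -24, -192, -1536, -12288]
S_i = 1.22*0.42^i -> [1.22, 0.51, 0.22, 0.09, 0.04]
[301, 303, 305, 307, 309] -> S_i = 301 + 2*i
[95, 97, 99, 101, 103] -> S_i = 95 + 2*i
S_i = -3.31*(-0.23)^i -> [-3.31, 0.76, -0.18, 0.04, -0.01]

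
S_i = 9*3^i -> [9, 27, 81, 243, 729]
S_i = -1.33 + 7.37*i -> [-1.33, 6.04, 13.41, 20.78, 28.15]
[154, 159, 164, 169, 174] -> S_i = 154 + 5*i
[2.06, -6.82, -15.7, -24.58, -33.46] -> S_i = 2.06 + -8.88*i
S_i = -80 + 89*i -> [-80, 9, 98, 187, 276]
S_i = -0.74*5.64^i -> [-0.74, -4.17, -23.54, -132.76, -748.77]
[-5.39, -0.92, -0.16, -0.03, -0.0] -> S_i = -5.39*0.17^i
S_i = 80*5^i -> [80, 400, 2000, 10000, 50000]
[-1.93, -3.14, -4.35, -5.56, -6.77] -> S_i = -1.93 + -1.21*i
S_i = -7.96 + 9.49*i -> [-7.96, 1.53, 11.02, 20.51, 30.0]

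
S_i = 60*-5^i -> [60, -300, 1500, -7500, 37500]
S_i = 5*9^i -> [5, 45, 405, 3645, 32805]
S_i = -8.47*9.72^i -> [-8.47, -82.33, -800.23, -7778.26, -75604.64]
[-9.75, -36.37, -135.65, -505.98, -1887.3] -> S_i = -9.75*3.73^i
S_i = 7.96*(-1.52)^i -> [7.96, -12.1, 18.39, -27.95, 42.49]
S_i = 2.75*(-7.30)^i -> [2.75, -20.08, 146.55, -1069.8, 7809.52]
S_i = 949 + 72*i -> [949, 1021, 1093, 1165, 1237]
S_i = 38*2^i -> [38, 76, 152, 304, 608]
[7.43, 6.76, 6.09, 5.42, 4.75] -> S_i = 7.43 + -0.67*i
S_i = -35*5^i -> [-35, -175, -875, -4375, -21875]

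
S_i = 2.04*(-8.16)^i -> [2.04, -16.65, 135.83, -1108.41, 9044.63]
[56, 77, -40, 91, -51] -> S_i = Random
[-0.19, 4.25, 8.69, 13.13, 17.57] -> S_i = -0.19 + 4.44*i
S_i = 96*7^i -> [96, 672, 4704, 32928, 230496]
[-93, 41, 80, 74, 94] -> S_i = Random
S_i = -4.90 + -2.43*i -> [-4.9, -7.33, -9.76, -12.19, -14.62]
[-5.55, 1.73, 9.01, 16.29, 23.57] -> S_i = -5.55 + 7.28*i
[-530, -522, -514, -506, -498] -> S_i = -530 + 8*i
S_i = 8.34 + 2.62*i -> [8.34, 10.96, 13.58, 16.2, 18.82]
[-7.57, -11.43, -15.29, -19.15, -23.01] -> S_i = -7.57 + -3.86*i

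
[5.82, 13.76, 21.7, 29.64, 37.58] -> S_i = 5.82 + 7.94*i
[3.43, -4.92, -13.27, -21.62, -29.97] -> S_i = 3.43 + -8.35*i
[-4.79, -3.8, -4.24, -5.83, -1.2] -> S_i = Random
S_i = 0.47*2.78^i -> [0.47, 1.31, 3.63, 10.1, 28.07]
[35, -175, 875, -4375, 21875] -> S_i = 35*-5^i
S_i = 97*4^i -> [97, 388, 1552, 6208, 24832]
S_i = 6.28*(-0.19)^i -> [6.28, -1.19, 0.23, -0.04, 0.01]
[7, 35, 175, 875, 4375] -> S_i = 7*5^i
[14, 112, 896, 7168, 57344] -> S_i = 14*8^i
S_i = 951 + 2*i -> [951, 953, 955, 957, 959]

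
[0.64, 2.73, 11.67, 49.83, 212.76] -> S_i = 0.64*4.27^i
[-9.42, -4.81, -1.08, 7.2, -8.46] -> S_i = Random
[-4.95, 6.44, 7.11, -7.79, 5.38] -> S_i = Random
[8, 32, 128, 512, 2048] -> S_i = 8*4^i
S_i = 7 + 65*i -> [7, 72, 137, 202, 267]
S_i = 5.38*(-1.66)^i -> [5.38, -8.93, 14.83, -24.61, 40.85]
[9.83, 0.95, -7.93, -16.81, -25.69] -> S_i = 9.83 + -8.88*i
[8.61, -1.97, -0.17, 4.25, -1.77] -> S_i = Random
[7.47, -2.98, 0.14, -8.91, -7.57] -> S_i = Random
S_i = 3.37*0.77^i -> [3.37, 2.59, 2.0, 1.54, 1.18]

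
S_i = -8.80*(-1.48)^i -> [-8.8, 13.02, -19.28, 28.53, -42.22]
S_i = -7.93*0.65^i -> [-7.93, -5.15, -3.35, -2.18, -1.42]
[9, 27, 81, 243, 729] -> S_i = 9*3^i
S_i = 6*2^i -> [6, 12, 24, 48, 96]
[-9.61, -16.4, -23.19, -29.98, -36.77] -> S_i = -9.61 + -6.79*i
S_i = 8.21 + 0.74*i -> [8.21, 8.95, 9.69, 10.43, 11.17]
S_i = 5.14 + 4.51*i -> [5.14, 9.65, 14.16, 18.67, 23.18]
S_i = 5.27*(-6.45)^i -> [5.27, -33.99, 219.25, -1414.13, 9121.15]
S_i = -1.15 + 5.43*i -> [-1.15, 4.28, 9.71, 15.14, 20.57]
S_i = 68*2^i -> [68, 136, 272, 544, 1088]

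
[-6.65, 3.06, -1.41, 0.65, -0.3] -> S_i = -6.65*(-0.46)^i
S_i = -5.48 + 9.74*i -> [-5.48, 4.26, 14.0, 23.74, 33.48]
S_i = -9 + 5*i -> [-9, -4, 1, 6, 11]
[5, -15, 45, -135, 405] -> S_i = 5*-3^i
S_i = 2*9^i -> [2, 18, 162, 1458, 13122]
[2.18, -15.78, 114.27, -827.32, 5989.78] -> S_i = 2.18*(-7.24)^i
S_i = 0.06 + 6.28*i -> [0.06, 6.34, 12.62, 18.9, 25.18]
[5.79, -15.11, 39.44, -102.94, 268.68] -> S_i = 5.79*(-2.61)^i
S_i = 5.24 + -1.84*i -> [5.24, 3.4, 1.56, -0.28, -2.12]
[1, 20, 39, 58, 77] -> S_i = 1 + 19*i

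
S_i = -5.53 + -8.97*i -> [-5.53, -14.5, -23.47, -32.44, -41.41]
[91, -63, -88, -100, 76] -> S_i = Random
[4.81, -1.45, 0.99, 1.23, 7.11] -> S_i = Random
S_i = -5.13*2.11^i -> [-5.13, -10.82, -22.84, -48.19, -101.68]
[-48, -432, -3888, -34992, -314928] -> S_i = -48*9^i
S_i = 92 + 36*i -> [92, 128, 164, 200, 236]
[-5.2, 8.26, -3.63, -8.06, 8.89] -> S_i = Random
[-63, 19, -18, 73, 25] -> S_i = Random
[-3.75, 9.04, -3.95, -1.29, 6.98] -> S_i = Random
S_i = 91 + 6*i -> [91, 97, 103, 109, 115]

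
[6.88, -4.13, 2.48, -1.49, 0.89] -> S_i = 6.88*(-0.60)^i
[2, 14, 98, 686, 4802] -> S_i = 2*7^i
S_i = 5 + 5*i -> [5, 10, 15, 20, 25]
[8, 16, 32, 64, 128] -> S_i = 8*2^i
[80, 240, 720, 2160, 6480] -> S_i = 80*3^i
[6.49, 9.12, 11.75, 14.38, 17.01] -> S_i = 6.49 + 2.63*i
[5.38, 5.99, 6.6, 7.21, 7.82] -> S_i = 5.38 + 0.61*i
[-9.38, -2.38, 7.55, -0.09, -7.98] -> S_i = Random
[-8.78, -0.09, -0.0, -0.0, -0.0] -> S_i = -8.78*0.01^i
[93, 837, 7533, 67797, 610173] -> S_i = 93*9^i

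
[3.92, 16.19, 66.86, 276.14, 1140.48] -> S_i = 3.92*4.13^i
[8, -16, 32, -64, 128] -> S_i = 8*-2^i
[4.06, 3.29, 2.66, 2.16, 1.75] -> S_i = 4.06*0.81^i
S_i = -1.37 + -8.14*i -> [-1.37, -9.51, -17.65, -25.79, -33.93]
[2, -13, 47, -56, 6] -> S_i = Random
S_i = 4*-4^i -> [4, -16, 64, -256, 1024]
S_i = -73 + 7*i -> [-73, -66, -59, -52, -45]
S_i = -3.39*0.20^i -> [-3.39, -0.68, -0.14, -0.03, -0.01]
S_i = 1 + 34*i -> [1, 35, 69, 103, 137]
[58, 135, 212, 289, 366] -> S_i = 58 + 77*i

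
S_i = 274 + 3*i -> [274, 277, 280, 283, 286]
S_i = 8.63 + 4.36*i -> [8.63, 12.99, 17.35, 21.71, 26.07]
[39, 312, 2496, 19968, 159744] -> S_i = 39*8^i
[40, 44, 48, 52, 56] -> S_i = 40 + 4*i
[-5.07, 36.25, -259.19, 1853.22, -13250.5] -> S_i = -5.07*(-7.15)^i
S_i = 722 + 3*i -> [722, 725, 728, 731, 734]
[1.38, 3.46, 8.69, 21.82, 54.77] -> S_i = 1.38*2.51^i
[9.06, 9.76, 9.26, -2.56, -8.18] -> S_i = Random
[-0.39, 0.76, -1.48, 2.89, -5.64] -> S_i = -0.39*(-1.95)^i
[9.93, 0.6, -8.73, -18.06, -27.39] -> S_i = 9.93 + -9.33*i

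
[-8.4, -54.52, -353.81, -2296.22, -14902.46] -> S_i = -8.40*6.49^i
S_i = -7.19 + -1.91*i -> [-7.19, -9.1, -11.01, -12.92, -14.83]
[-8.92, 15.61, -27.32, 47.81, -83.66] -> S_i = -8.92*(-1.75)^i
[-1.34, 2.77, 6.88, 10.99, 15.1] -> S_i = -1.34 + 4.11*i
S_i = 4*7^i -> [4, 28, 196, 1372, 9604]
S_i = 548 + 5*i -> [548, 553, 558, 563, 568]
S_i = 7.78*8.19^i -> [7.78, 63.72, 521.85, 4273.97, 35003.8]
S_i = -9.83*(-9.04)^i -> [-9.83, 88.86, -803.32, 7262.04, -65648.87]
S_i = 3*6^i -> [3, 18, 108, 648, 3888]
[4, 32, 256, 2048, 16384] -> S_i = 4*8^i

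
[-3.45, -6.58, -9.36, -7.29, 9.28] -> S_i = Random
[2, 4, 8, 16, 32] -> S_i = 2*2^i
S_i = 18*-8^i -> [18, -144, 1152, -9216, 73728]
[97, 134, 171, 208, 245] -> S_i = 97 + 37*i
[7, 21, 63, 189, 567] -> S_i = 7*3^i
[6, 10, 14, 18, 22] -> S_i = 6 + 4*i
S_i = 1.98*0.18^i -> [1.98, 0.36, 0.06, 0.01, 0.0]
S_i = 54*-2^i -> [54, -108, 216, -432, 864]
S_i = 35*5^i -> [35, 175, 875, 4375, 21875]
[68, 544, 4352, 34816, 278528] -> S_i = 68*8^i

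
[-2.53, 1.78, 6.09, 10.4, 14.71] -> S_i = -2.53 + 4.31*i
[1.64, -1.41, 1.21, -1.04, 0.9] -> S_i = 1.64*(-0.86)^i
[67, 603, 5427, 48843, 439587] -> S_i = 67*9^i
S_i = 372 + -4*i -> [372, 368, 364, 360, 356]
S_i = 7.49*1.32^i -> [7.49, 9.89, 13.05, 17.23, 22.74]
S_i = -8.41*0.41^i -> [-8.41, -3.45, -1.41, -0.58, -0.24]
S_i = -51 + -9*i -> [-51, -60, -69, -78, -87]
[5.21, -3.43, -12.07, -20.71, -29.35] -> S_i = 5.21 + -8.64*i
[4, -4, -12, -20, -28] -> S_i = 4 + -8*i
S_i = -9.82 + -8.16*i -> [-9.82, -17.98, -26.14, -34.3, -42.46]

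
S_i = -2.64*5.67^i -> [-2.64, -14.97, -84.87, -481.23, -2728.58]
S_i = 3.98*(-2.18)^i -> [3.98, -8.68, 18.91, -41.23, 89.89]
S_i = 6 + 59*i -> [6, 65, 124, 183, 242]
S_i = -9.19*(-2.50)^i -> [-9.19, 22.98, -57.44, 143.59, -358.98]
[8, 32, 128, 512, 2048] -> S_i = 8*4^i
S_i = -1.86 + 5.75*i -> [-1.86, 3.89, 9.64, 15.39, 21.14]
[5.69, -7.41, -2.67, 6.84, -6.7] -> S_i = Random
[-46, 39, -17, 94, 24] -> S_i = Random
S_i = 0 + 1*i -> [0, 1, 2, 3, 4]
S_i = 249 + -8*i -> [249, 241, 233, 225, 217]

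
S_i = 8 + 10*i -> [8, 18, 28, 38, 48]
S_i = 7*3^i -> [7, 21, 63, 189, 567]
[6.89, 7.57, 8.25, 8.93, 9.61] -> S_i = 6.89 + 0.68*i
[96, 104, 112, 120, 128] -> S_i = 96 + 8*i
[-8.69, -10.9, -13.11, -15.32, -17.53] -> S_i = -8.69 + -2.21*i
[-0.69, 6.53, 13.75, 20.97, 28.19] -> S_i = -0.69 + 7.22*i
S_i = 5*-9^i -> [5, -45, 405, -3645, 32805]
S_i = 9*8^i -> [9, 72, 576, 4608, 36864]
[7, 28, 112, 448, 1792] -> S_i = 7*4^i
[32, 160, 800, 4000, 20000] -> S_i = 32*5^i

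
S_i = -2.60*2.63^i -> [-2.6, -6.84, -17.98, -47.3, -124.39]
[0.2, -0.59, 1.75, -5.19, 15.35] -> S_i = 0.20*(-2.96)^i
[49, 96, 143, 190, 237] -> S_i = 49 + 47*i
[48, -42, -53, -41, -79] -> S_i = Random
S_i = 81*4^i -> [81, 324, 1296, 5184, 20736]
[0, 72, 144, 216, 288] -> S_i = 0 + 72*i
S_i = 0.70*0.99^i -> [0.7, 0.69, 0.69, 0.68, 0.67]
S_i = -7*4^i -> [-7, -28, -112, -448, -1792]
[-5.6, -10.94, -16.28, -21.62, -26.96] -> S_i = -5.60 + -5.34*i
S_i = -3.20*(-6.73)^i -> [-3.2, 21.54, -144.94, 975.43, -6564.63]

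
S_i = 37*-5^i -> [37, -185, 925, -4625, 23125]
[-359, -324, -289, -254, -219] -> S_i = -359 + 35*i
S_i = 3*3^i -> [3, 9, 27, 81, 243]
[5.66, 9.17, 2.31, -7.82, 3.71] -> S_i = Random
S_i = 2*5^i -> [2, 10, 50, 250, 1250]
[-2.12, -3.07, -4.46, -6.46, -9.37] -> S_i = -2.12*1.45^i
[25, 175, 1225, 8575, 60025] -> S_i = 25*7^i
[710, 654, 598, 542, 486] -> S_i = 710 + -56*i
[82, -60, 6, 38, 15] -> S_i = Random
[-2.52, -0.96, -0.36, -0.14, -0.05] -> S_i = -2.52*0.38^i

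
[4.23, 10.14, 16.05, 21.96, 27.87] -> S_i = 4.23 + 5.91*i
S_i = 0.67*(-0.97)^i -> [0.67, -0.65, 0.63, -0.61, 0.59]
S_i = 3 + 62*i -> [3, 65, 127, 189, 251]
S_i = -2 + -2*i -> [-2, -4, -6, -8, -10]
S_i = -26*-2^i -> [-26, 52, -104, 208, -416]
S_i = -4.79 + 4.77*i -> [-4.79, -0.02, 4.75, 9.52, 14.29]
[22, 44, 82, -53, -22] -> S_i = Random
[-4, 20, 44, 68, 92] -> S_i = -4 + 24*i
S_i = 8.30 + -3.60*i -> [8.3, 4.7, 1.1, -2.5, -6.1]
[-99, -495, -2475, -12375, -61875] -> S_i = -99*5^i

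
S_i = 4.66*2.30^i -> [4.66, 10.72, 24.65, 56.7, 130.41]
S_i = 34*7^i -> [34, 238, 1666, 11662, 81634]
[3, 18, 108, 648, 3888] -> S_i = 3*6^i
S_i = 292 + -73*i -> [292, 219, 146, 73, 0]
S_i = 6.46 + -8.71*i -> [6.46, -2.25, -10.96, -19.67, -28.38]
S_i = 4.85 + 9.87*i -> [4.85, 14.72, 24.59, 34.46, 44.33]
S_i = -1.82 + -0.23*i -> [-1.82, -2.05, -2.28, -2.51, -2.74]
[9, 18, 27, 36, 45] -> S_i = 9 + 9*i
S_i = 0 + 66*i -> [0, 66, 132, 198, 264]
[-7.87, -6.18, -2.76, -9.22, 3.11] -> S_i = Random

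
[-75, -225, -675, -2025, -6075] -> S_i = -75*3^i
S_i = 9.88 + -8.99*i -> [9.88, 0.89, -8.1, -17.09, -26.08]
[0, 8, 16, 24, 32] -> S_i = 0 + 8*i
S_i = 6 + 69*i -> [6, 75, 144, 213, 282]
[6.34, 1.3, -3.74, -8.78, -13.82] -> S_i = 6.34 + -5.04*i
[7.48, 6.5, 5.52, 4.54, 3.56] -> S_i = 7.48 + -0.98*i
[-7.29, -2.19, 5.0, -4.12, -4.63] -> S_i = Random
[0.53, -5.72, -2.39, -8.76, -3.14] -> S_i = Random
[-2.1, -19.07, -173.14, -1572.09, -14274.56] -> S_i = -2.10*9.08^i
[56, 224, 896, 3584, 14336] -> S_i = 56*4^i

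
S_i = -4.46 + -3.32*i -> [-4.46, -7.78, -11.1, -14.42, -17.74]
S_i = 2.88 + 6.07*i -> [2.88, 8.95, 15.02, 21.09, 27.16]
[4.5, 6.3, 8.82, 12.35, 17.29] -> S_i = 4.50*1.40^i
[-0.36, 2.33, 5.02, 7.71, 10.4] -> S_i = -0.36 + 2.69*i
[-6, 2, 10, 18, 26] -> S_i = -6 + 8*i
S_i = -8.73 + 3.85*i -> [-8.73, -4.88, -1.03, 2.82, 6.67]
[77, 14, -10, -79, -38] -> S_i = Random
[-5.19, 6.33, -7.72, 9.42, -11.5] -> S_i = -5.19*(-1.22)^i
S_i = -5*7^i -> [-5, -35, -245, -1715, -12005]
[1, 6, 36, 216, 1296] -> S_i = 1*6^i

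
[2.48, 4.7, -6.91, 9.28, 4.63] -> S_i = Random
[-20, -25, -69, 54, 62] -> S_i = Random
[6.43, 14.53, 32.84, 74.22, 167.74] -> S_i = 6.43*2.26^i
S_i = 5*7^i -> [5, 35, 245, 1715, 12005]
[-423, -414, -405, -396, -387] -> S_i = -423 + 9*i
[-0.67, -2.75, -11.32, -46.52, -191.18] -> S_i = -0.67*4.11^i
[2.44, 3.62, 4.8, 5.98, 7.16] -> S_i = 2.44 + 1.18*i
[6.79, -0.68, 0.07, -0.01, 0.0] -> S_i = 6.79*(-0.10)^i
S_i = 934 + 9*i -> [934, 943, 952, 961, 970]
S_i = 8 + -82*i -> [8, -74, -156, -238, -320]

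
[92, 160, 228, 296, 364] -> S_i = 92 + 68*i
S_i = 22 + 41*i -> [22, 63, 104, 145, 186]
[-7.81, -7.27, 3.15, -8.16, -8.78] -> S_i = Random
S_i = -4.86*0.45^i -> [-4.86, -2.19, -0.98, -0.44, -0.2]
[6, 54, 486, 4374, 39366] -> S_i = 6*9^i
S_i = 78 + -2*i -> [78, 76, 74, 72, 70]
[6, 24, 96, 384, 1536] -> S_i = 6*4^i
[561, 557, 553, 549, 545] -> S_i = 561 + -4*i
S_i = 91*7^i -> [91, 637, 4459, 31213, 218491]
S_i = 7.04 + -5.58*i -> [7.04, 1.46, -4.12, -9.7, -15.28]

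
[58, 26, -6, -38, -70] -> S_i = 58 + -32*i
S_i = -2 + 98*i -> [-2, 96, 194, 292, 390]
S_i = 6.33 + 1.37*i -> [6.33, 7.7, 9.07, 10.44, 11.81]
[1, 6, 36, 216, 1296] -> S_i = 1*6^i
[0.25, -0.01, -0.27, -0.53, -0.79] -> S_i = 0.25 + -0.26*i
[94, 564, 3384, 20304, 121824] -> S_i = 94*6^i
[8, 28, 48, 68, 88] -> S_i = 8 + 20*i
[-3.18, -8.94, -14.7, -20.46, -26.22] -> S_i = -3.18 + -5.76*i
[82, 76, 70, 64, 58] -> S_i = 82 + -6*i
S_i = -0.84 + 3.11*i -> [-0.84, 2.27, 5.38, 8.49, 11.6]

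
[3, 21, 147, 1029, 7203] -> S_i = 3*7^i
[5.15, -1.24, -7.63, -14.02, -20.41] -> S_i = 5.15 + -6.39*i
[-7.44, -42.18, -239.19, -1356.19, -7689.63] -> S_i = -7.44*5.67^i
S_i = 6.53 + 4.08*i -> [6.53, 10.61, 14.69, 18.77, 22.85]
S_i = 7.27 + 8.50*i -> [7.27, 15.77, 24.27, 32.77, 41.27]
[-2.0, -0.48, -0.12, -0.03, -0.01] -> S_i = -2.00*0.24^i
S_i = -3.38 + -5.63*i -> [-3.38, -9.01, -14.64, -20.27, -25.9]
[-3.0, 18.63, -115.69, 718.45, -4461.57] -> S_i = -3.00*(-6.21)^i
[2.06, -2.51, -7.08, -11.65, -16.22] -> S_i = 2.06 + -4.57*i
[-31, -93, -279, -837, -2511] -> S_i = -31*3^i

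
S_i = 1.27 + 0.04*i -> [1.27, 1.31, 1.35, 1.39, 1.43]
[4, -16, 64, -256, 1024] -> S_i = 4*-4^i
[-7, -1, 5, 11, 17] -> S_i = -7 + 6*i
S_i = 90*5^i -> [90, 450, 2250, 11250, 56250]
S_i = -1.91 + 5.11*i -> [-1.91, 3.2, 8.31, 13.42, 18.53]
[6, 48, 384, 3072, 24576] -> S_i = 6*8^i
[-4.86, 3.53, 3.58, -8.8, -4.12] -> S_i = Random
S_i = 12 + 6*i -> [12, 18, 24, 30, 36]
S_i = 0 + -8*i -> [0, -8, -16, -24, -32]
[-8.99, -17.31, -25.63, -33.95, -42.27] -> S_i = -8.99 + -8.32*i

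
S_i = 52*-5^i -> [52, -260, 1300, -6500, 32500]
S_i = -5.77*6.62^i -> [-5.77, -38.2, -252.87, -1673.98, -11081.74]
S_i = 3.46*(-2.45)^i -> [3.46, -8.48, 20.77, -50.88, 124.66]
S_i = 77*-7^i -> [77, -539, 3773, -26411, 184877]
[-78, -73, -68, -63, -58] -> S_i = -78 + 5*i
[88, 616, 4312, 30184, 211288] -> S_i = 88*7^i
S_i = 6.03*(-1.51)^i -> [6.03, -9.11, 13.75, -20.76, 31.35]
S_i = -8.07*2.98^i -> [-8.07, -24.05, -71.66, -213.56, -636.41]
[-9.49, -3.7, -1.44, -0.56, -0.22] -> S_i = -9.49*0.39^i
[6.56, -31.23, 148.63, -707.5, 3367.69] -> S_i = 6.56*(-4.76)^i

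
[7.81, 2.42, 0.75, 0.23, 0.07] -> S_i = 7.81*0.31^i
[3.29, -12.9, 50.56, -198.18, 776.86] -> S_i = 3.29*(-3.92)^i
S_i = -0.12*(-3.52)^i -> [-0.12, 0.42, -1.49, 5.23, -18.42]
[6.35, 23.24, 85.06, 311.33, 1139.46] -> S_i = 6.35*3.66^i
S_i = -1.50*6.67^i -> [-1.5, -10.0, -66.73, -445.11, -2968.89]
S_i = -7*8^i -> [-7, -56, -448, -3584, -28672]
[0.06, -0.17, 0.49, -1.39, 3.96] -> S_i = 0.06*(-2.85)^i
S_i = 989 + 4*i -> [989, 993, 997, 1001, 1005]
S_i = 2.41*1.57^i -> [2.41, 3.78, 5.94, 9.33, 14.64]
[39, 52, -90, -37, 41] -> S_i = Random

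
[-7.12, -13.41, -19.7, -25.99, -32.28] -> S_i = -7.12 + -6.29*i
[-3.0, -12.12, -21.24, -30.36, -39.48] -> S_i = -3.00 + -9.12*i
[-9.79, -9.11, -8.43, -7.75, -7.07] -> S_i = -9.79 + 0.68*i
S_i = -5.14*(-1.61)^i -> [-5.14, 8.28, -13.32, 21.45, -34.54]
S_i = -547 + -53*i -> [-547, -600, -653, -706, -759]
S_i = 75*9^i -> [75, 675, 6075, 54675, 492075]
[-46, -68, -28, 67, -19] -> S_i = Random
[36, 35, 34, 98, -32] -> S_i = Random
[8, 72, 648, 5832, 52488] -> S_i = 8*9^i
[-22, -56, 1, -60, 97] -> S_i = Random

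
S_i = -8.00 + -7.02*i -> [-8.0, -15.02, -22.04, -29.06, -36.08]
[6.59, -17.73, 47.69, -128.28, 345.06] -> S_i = 6.59*(-2.69)^i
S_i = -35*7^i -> [-35, -245, -1715, -12005, -84035]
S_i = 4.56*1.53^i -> [4.56, 6.98, 10.67, 16.33, 24.99]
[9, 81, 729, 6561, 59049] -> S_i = 9*9^i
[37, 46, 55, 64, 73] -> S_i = 37 + 9*i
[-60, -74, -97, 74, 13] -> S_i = Random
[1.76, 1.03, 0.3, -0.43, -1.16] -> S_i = 1.76 + -0.73*i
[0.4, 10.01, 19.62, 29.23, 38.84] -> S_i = 0.40 + 9.61*i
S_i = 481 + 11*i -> [481, 492, 503, 514, 525]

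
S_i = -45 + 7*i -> [-45, -38, -31, -24, -17]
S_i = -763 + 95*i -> [-763, -668, -573, -478, -383]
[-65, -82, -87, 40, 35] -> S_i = Random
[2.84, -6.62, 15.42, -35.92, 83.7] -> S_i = 2.84*(-2.33)^i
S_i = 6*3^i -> [6, 18, 54, 162, 486]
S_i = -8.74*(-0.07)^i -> [-8.74, 0.61, -0.04, 0.0, -0.0]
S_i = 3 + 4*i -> [3, 7, 11, 15, 19]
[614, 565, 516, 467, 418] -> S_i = 614 + -49*i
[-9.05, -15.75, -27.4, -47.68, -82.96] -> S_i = -9.05*1.74^i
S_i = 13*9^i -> [13, 117, 1053, 9477, 85293]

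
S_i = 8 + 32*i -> [8, 40, 72, 104, 136]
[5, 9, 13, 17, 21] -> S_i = 5 + 4*i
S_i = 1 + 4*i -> [1, 5, 9, 13, 17]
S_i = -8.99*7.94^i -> [-8.99, -71.38, -566.76, -4500.09, -35730.71]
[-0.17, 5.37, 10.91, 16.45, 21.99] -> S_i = -0.17 + 5.54*i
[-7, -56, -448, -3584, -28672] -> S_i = -7*8^i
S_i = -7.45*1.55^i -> [-7.45, -11.55, -17.9, -27.74, -43.0]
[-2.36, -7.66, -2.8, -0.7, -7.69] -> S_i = Random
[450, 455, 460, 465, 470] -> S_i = 450 + 5*i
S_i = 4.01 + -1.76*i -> [4.01, 2.25, 0.49, -1.27, -3.03]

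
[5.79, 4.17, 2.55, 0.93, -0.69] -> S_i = 5.79 + -1.62*i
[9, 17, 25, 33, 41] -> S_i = 9 + 8*i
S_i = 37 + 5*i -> [37, 42, 47, 52, 57]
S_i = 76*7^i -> [76, 532, 3724, 26068, 182476]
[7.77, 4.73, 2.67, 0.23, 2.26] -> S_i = Random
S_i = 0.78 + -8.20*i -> [0.78, -7.42, -15.62, -23.82, -32.02]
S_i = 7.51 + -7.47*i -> [7.51, 0.04, -7.43, -14.9, -22.37]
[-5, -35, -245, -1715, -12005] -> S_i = -5*7^i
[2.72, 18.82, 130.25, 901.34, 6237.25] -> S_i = 2.72*6.92^i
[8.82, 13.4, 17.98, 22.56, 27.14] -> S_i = 8.82 + 4.58*i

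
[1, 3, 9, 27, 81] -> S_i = 1*3^i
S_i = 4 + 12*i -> [4, 16, 28, 40, 52]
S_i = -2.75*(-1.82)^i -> [-2.75, 5.0, -9.11, 16.58, -30.17]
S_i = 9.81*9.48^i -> [9.81, 93.0, 881.63, 8357.84, 79232.32]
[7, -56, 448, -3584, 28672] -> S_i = 7*-8^i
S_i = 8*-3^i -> [8, -24, 72, -216, 648]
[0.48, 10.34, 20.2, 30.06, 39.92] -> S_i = 0.48 + 9.86*i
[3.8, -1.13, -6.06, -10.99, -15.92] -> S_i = 3.80 + -4.93*i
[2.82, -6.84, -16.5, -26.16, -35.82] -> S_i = 2.82 + -9.66*i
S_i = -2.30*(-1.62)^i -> [-2.3, 3.73, -6.04, 9.78, -15.84]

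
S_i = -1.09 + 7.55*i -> [-1.09, 6.46, 14.01, 21.56, 29.11]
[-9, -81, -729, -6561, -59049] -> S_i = -9*9^i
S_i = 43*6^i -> [43, 258, 1548, 9288, 55728]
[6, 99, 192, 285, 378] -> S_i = 6 + 93*i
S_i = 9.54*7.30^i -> [9.54, 69.64, 508.39, 3711.22, 27091.92]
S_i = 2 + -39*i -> [2, -37, -76, -115, -154]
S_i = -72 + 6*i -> [-72, -66, -60, -54, -48]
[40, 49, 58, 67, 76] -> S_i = 40 + 9*i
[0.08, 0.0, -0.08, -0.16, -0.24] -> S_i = 0.08 + -0.08*i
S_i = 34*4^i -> [34, 136, 544, 2176, 8704]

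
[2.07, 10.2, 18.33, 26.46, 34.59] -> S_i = 2.07 + 8.13*i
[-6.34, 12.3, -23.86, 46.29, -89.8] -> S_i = -6.34*(-1.94)^i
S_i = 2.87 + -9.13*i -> [2.87, -6.26, -15.39, -24.52, -33.65]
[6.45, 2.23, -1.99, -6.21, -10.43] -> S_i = 6.45 + -4.22*i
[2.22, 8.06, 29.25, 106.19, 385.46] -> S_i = 2.22*3.63^i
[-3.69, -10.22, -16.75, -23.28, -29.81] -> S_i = -3.69 + -6.53*i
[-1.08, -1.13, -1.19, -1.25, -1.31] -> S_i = -1.08*1.05^i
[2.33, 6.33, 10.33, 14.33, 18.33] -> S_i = 2.33 + 4.00*i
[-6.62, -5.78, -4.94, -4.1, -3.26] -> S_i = -6.62 + 0.84*i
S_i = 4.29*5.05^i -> [4.29, 21.66, 109.41, 552.5, 2790.12]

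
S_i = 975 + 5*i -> [975, 980, 985, 990, 995]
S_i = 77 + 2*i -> [77, 79, 81, 83, 85]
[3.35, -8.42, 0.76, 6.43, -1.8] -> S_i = Random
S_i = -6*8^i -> [-6, -48, -384, -3072, -24576]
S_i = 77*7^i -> [77, 539, 3773, 26411, 184877]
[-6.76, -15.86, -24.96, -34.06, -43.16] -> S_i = -6.76 + -9.10*i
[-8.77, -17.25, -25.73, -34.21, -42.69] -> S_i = -8.77 + -8.48*i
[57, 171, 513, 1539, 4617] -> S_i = 57*3^i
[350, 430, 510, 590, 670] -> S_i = 350 + 80*i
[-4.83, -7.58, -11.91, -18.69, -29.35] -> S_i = -4.83*1.57^i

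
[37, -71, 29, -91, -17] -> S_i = Random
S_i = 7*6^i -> [7, 42, 252, 1512, 9072]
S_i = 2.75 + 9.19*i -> [2.75, 11.94, 21.13, 30.32, 39.51]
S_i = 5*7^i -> [5, 35, 245, 1715, 12005]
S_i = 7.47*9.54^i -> [7.47, 71.26, 679.86, 6485.83, 61874.84]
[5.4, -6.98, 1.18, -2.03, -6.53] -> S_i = Random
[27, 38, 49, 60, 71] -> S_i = 27 + 11*i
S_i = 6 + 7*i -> [6, 13, 20, 27, 34]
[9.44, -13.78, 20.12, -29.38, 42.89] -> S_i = 9.44*(-1.46)^i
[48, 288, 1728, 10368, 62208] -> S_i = 48*6^i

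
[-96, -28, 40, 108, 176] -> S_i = -96 + 68*i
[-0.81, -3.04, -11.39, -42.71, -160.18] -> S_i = -0.81*3.75^i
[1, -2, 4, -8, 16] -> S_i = 1*-2^i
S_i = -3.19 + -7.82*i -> [-3.19, -11.01, -18.83, -26.65, -34.47]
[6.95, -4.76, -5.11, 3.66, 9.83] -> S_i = Random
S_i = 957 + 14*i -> [957, 971, 985, 999, 1013]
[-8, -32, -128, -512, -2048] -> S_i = -8*4^i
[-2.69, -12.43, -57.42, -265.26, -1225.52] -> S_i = -2.69*4.62^i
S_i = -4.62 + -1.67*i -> [-4.62, -6.29, -7.96, -9.63, -11.3]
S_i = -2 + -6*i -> [-2, -8, -14, -20, -26]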